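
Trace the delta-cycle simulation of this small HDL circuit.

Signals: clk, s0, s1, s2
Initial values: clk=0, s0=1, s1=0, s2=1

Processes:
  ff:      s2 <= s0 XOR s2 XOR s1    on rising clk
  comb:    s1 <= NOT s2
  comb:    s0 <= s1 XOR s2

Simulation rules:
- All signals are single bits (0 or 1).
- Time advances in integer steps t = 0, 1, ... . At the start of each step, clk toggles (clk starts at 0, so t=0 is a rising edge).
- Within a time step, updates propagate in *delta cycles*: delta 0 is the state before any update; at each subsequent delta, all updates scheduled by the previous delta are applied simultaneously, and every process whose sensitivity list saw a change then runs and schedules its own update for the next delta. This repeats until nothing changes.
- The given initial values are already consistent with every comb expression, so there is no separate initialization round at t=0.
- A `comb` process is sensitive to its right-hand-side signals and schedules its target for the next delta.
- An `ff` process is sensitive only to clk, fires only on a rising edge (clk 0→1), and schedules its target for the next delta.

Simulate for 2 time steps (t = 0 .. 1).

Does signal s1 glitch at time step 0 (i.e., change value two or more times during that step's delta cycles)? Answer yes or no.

[bits: clk,s1,s0,s2]
t=0: Δ0=0011 Δ1=1011 Δ2=1010 Δ3=1100 Δ4=1110 | 4Δ
t=1: Δ0=1110 Δ1=0110 | 1Δ

no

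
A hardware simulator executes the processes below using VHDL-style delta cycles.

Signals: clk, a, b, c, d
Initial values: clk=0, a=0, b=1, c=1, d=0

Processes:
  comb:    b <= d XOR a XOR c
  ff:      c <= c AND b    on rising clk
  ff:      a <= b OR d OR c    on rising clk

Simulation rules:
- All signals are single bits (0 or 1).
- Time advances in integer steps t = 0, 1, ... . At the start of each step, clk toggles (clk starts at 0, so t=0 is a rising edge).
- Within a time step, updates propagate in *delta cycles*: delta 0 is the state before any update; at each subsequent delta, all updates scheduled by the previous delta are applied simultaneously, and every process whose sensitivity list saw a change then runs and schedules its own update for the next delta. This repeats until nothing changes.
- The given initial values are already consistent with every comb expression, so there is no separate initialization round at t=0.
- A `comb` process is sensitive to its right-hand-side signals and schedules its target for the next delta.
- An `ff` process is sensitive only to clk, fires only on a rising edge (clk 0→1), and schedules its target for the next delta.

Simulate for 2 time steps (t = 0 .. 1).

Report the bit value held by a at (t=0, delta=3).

1

t=0 Δ0: c=1 clk=0 d=0 a=0 b=1
  Δ1: clk:0→1
  Δ2: a:0→1
  Δ3: b:1→0
  (3Δ to stable)
t=1 Δ0: c=1 clk=1 d=0 a=1 b=0
  Δ1: clk:1→0
  (1Δ to stable)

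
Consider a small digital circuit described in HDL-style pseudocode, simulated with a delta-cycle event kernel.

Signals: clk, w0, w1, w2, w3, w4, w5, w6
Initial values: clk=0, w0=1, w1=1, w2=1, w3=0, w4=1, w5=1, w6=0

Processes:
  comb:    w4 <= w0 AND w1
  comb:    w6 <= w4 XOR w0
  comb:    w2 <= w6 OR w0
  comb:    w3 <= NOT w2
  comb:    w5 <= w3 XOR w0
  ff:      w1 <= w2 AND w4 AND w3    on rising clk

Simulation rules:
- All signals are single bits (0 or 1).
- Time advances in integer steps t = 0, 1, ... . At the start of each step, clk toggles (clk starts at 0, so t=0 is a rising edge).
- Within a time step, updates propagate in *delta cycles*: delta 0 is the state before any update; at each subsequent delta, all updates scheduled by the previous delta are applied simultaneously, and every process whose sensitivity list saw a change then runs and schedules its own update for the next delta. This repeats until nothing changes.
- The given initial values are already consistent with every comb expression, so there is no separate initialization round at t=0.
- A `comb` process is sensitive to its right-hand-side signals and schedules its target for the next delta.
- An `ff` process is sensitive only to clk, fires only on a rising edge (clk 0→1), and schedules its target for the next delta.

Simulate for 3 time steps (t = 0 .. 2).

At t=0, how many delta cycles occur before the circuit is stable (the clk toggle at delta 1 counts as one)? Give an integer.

4

t=0 Δ0: w5=1 w0=1 w6=0 w4=1 w2=1 clk=0 w3=0 w1=1
  Δ1: clk:0→1
  Δ2: w1:1→0
  Δ3: w4:1→0
  Δ4: w6:0→1
  (4Δ to stable)
t=1 Δ0: w5=1 w0=1 w6=1 w4=0 w2=1 clk=1 w3=0 w1=0
  Δ1: clk:1→0
  (1Δ to stable)
t=2 Δ0: w5=1 w0=1 w6=1 w4=0 w2=1 clk=0 w3=0 w1=0
  Δ1: clk:0→1
  (1Δ to stable)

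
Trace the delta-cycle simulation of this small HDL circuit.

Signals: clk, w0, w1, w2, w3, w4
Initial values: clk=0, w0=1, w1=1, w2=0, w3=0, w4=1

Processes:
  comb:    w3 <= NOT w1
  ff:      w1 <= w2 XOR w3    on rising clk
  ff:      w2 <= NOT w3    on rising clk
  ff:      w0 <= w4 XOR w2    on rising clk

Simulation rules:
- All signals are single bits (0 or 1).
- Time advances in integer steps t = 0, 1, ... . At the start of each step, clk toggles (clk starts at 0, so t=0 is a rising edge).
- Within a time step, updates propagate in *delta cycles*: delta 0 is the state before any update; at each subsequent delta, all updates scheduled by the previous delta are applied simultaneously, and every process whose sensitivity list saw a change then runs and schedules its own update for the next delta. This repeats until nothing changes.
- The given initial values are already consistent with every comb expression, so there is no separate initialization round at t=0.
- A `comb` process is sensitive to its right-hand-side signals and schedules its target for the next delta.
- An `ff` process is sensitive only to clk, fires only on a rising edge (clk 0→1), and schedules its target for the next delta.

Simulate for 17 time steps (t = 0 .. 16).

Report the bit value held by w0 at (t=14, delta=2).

t=0 Δ0: w0=1 w1=1 w2=0 clk=0 w4=1 w3=0
  Δ1: clk:0→1
  Δ2: w1:1→0, w2:0→1
  Δ3: w3:0→1
  (3Δ to stable)
t=1 Δ0: w0=1 w1=0 w2=1 clk=1 w4=1 w3=1
  Δ1: clk:1→0
  (1Δ to stable)
t=2 Δ0: w0=1 w1=0 w2=1 clk=0 w4=1 w3=1
  Δ1: clk:0→1
  Δ2: w0:1→0, w2:1→0
  (2Δ to stable)
t=3 Δ0: w0=0 w1=0 w2=0 clk=1 w4=1 w3=1
  Δ1: clk:1→0
  (1Δ to stable)
t=4 Δ0: w0=0 w1=0 w2=0 clk=0 w4=1 w3=1
  Δ1: clk:0→1
  Δ2: w0:0→1, w1:0→1
  Δ3: w3:1→0
  (3Δ to stable)
t=5 Δ0: w0=1 w1=1 w2=0 clk=1 w4=1 w3=0
  Δ1: clk:1→0
  (1Δ to stable)
t=6 Δ0: w0=1 w1=1 w2=0 clk=0 w4=1 w3=0
  Δ1: clk:0→1
  Δ2: w1:1→0, w2:0→1
  Δ3: w3:0→1
  (3Δ to stable)
t=7 Δ0: w0=1 w1=0 w2=1 clk=1 w4=1 w3=1
  Δ1: clk:1→0
  (1Δ to stable)
t=8 Δ0: w0=1 w1=0 w2=1 clk=0 w4=1 w3=1
  Δ1: clk:0→1
  Δ2: w0:1→0, w2:1→0
  (2Δ to stable)
t=9 Δ0: w0=0 w1=0 w2=0 clk=1 w4=1 w3=1
  Δ1: clk:1→0
  (1Δ to stable)
t=10 Δ0: w0=0 w1=0 w2=0 clk=0 w4=1 w3=1
  Δ1: clk:0→1
  Δ2: w0:0→1, w1:0→1
  Δ3: w3:1→0
  (3Δ to stable)
t=11 Δ0: w0=1 w1=1 w2=0 clk=1 w4=1 w3=0
  Δ1: clk:1→0
  (1Δ to stable)
t=12 Δ0: w0=1 w1=1 w2=0 clk=0 w4=1 w3=0
  Δ1: clk:0→1
  Δ2: w1:1→0, w2:0→1
  Δ3: w3:0→1
  (3Δ to stable)
t=13 Δ0: w0=1 w1=0 w2=1 clk=1 w4=1 w3=1
  Δ1: clk:1→0
  (1Δ to stable)
t=14 Δ0: w0=1 w1=0 w2=1 clk=0 w4=1 w3=1
  Δ1: clk:0→1
  Δ2: w0:1→0, w2:1→0
  (2Δ to stable)
t=15 Δ0: w0=0 w1=0 w2=0 clk=1 w4=1 w3=1
  Δ1: clk:1→0
  (1Δ to stable)
t=16 Δ0: w0=0 w1=0 w2=0 clk=0 w4=1 w3=1
  Δ1: clk:0→1
  Δ2: w0:0→1, w1:0→1
  Δ3: w3:1→0
  (3Δ to stable)

0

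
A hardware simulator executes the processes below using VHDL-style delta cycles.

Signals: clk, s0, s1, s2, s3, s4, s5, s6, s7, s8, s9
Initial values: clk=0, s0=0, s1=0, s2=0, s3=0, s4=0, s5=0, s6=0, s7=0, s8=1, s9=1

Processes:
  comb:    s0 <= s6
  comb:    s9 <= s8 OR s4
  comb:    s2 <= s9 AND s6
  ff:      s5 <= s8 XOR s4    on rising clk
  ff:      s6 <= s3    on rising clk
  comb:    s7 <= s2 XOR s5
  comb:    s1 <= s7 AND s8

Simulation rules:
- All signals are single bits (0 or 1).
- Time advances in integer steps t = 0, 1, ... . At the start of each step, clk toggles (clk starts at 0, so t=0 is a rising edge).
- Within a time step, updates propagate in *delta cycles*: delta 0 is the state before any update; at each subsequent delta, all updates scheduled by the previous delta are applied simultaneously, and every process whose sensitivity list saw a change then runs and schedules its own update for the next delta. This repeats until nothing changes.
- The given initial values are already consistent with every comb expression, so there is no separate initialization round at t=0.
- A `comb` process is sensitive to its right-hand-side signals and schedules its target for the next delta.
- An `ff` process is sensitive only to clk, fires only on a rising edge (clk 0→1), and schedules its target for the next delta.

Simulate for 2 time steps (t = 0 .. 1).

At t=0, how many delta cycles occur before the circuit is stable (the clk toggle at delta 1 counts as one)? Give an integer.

4

[bits: s4,s9,clk,s1,s5,s8,s2,s6,s0,s3,s7]
t=0: Δ0=01000100000 Δ1=01100100000 Δ2=01101100000 Δ3=01101100001 Δ4=01111100001 | 4Δ
t=1: Δ0=01111100001 Δ1=01011100001 | 1Δ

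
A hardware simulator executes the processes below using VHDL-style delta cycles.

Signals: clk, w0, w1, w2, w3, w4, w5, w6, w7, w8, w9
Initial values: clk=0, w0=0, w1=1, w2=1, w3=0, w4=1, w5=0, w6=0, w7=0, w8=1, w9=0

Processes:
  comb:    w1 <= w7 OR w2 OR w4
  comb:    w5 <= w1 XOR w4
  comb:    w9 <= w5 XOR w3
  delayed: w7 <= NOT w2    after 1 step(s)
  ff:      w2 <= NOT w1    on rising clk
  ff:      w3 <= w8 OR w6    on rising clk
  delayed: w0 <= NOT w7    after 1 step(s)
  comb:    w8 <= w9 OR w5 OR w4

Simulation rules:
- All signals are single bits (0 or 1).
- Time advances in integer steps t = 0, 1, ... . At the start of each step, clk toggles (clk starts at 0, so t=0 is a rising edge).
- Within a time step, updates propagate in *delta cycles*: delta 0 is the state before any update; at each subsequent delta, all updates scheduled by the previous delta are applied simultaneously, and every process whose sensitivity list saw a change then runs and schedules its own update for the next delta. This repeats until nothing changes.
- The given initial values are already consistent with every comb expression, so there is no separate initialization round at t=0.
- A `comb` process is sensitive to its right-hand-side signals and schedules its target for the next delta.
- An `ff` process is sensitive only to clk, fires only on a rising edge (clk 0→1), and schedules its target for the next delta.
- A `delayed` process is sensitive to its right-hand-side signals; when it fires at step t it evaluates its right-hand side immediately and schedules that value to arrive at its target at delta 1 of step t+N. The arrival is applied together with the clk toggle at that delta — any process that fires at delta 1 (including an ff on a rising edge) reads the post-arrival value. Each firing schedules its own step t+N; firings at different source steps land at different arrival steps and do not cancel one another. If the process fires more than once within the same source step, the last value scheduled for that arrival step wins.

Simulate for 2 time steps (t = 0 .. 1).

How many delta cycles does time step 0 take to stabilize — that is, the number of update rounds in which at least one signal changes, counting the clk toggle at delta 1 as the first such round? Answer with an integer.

3

t=0 Δ0: w7=0 w5=0 w2=1 w8=1 w6=0 w0=0 clk=0 w3=0 w1=1 w4=1 w9=0
  Δ1: clk:0→1
  Δ2: w2:1→0, w3:0→1
  Δ3: w9:0→1
  (3Δ to stable)
t=1 Δ0: w7=0 w5=0 w2=0 w8=1 w6=0 w0=0 clk=1 w3=1 w1=1 w4=1 w9=1
  Δ1: w7:0→1, clk:1→0
  (1Δ to stable)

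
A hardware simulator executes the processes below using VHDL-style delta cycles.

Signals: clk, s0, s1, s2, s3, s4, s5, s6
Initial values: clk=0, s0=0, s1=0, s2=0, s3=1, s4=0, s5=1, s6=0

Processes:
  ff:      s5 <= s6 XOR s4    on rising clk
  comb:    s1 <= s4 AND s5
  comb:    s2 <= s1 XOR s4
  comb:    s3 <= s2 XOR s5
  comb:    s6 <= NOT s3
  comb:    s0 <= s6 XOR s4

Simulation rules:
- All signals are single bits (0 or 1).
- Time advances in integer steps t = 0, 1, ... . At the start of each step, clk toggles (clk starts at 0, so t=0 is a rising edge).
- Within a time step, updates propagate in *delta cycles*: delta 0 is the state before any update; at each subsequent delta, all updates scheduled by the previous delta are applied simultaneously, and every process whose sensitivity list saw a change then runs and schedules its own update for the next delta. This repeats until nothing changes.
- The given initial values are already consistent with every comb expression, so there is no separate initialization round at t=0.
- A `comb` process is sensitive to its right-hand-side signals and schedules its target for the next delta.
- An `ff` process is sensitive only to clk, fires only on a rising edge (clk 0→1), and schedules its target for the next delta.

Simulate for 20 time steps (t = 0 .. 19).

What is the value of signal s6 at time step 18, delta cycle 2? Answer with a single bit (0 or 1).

t=0 Δ0: s5=1 s1=0 clk=0 s3=1 s0=0 s2=0 s4=0 s6=0
  Δ1: clk:0→1
  Δ2: s5:1→0
  Δ3: s3:1→0
  Δ4: s6:0→1
  Δ5: s0:0→1
  (5Δ to stable)
t=1 Δ0: s5=0 s1=0 clk=1 s3=0 s0=1 s2=0 s4=0 s6=1
  Δ1: clk:1→0
  (1Δ to stable)
t=2 Δ0: s5=0 s1=0 clk=0 s3=0 s0=1 s2=0 s4=0 s6=1
  Δ1: clk:0→1
  Δ2: s5:0→1
  Δ3: s3:0→1
  Δ4: s6:1→0
  Δ5: s0:1→0
  (5Δ to stable)
t=3 Δ0: s5=1 s1=0 clk=1 s3=1 s0=0 s2=0 s4=0 s6=0
  Δ1: clk:1→0
  (1Δ to stable)
t=4 Δ0: s5=1 s1=0 clk=0 s3=1 s0=0 s2=0 s4=0 s6=0
  Δ1: clk:0→1
  Δ2: s5:1→0
  Δ3: s3:1→0
  Δ4: s6:0→1
  Δ5: s0:0→1
  (5Δ to stable)
t=5 Δ0: s5=0 s1=0 clk=1 s3=0 s0=1 s2=0 s4=0 s6=1
  Δ1: clk:1→0
  (1Δ to stable)
t=6 Δ0: s5=0 s1=0 clk=0 s3=0 s0=1 s2=0 s4=0 s6=1
  Δ1: clk:0→1
  Δ2: s5:0→1
  Δ3: s3:0→1
  Δ4: s6:1→0
  Δ5: s0:1→0
  (5Δ to stable)
t=7 Δ0: s5=1 s1=0 clk=1 s3=1 s0=0 s2=0 s4=0 s6=0
  Δ1: clk:1→0
  (1Δ to stable)
t=8 Δ0: s5=1 s1=0 clk=0 s3=1 s0=0 s2=0 s4=0 s6=0
  Δ1: clk:0→1
  Δ2: s5:1→0
  Δ3: s3:1→0
  Δ4: s6:0→1
  Δ5: s0:0→1
  (5Δ to stable)
t=9 Δ0: s5=0 s1=0 clk=1 s3=0 s0=1 s2=0 s4=0 s6=1
  Δ1: clk:1→0
  (1Δ to stable)
t=10 Δ0: s5=0 s1=0 clk=0 s3=0 s0=1 s2=0 s4=0 s6=1
  Δ1: clk:0→1
  Δ2: s5:0→1
  Δ3: s3:0→1
  Δ4: s6:1→0
  Δ5: s0:1→0
  (5Δ to stable)
t=11 Δ0: s5=1 s1=0 clk=1 s3=1 s0=0 s2=0 s4=0 s6=0
  Δ1: clk:1→0
  (1Δ to stable)
t=12 Δ0: s5=1 s1=0 clk=0 s3=1 s0=0 s2=0 s4=0 s6=0
  Δ1: clk:0→1
  Δ2: s5:1→0
  Δ3: s3:1→0
  Δ4: s6:0→1
  Δ5: s0:0→1
  (5Δ to stable)
t=13 Δ0: s5=0 s1=0 clk=1 s3=0 s0=1 s2=0 s4=0 s6=1
  Δ1: clk:1→0
  (1Δ to stable)
t=14 Δ0: s5=0 s1=0 clk=0 s3=0 s0=1 s2=0 s4=0 s6=1
  Δ1: clk:0→1
  Δ2: s5:0→1
  Δ3: s3:0→1
  Δ4: s6:1→0
  Δ5: s0:1→0
  (5Δ to stable)
t=15 Δ0: s5=1 s1=0 clk=1 s3=1 s0=0 s2=0 s4=0 s6=0
  Δ1: clk:1→0
  (1Δ to stable)
t=16 Δ0: s5=1 s1=0 clk=0 s3=1 s0=0 s2=0 s4=0 s6=0
  Δ1: clk:0→1
  Δ2: s5:1→0
  Δ3: s3:1→0
  Δ4: s6:0→1
  Δ5: s0:0→1
  (5Δ to stable)
t=17 Δ0: s5=0 s1=0 clk=1 s3=0 s0=1 s2=0 s4=0 s6=1
  Δ1: clk:1→0
  (1Δ to stable)
t=18 Δ0: s5=0 s1=0 clk=0 s3=0 s0=1 s2=0 s4=0 s6=1
  Δ1: clk:0→1
  Δ2: s5:0→1
  Δ3: s3:0→1
  Δ4: s6:1→0
  Δ5: s0:1→0
  (5Δ to stable)
t=19 Δ0: s5=1 s1=0 clk=1 s3=1 s0=0 s2=0 s4=0 s6=0
  Δ1: clk:1→0
  (1Δ to stable)

1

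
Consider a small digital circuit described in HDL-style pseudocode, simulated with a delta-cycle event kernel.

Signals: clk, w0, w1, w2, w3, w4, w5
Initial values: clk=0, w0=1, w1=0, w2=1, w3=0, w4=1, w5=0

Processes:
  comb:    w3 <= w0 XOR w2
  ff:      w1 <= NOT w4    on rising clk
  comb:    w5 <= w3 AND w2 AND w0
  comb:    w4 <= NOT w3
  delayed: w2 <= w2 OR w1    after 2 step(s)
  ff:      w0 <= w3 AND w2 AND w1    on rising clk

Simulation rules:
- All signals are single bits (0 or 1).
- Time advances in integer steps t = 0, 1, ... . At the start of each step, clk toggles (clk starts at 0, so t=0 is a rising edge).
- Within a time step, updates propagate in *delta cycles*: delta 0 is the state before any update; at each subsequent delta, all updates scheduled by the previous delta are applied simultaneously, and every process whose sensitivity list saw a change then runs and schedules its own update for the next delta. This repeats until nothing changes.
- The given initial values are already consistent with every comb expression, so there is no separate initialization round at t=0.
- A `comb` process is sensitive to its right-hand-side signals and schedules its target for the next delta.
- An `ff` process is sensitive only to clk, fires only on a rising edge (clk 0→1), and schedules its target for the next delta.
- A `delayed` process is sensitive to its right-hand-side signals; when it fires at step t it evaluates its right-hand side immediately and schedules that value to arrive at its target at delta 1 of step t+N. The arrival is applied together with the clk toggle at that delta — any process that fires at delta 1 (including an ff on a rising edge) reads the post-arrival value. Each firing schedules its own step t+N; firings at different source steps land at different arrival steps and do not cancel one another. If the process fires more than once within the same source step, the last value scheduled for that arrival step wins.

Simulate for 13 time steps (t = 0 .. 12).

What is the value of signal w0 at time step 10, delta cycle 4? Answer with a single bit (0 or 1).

1

[bits: w3,w1,w4,clk,w5,w2,w0]
t=0: Δ0=0010011 Δ1=0011011 Δ2=0011010 Δ3=1011010 Δ4=1001010 | 4Δ
t=1: Δ0=1001010 Δ1=1000010 | 1Δ
t=2: Δ0=1000010 Δ1=1001010 Δ2=1101010 | 2Δ
t=3: Δ0=1101010 Δ1=1100010 | 1Δ
t=4: Δ0=1100010 Δ1=1101010 Δ2=1101011 Δ3=0101111 Δ4=0111011 | 4Δ
t=5: Δ0=0111011 Δ1=0110011 | 1Δ
t=6: Δ0=0110011 Δ1=0111011 Δ2=0011010 Δ3=1011010 Δ4=1001010 | 4Δ
t=7: Δ0=1001010 Δ1=1000010 | 1Δ
t=8: Δ0=1000010 Δ1=1001010 Δ2=1101010 | 2Δ
t=9: Δ0=1101010 Δ1=1100010 | 1Δ
t=10: Δ0=1100010 Δ1=1101010 Δ2=1101011 Δ3=0101111 Δ4=0111011 | 4Δ
t=11: Δ0=0111011 Δ1=0110011 | 1Δ
t=12: Δ0=0110011 Δ1=0111011 Δ2=0011010 Δ3=1011010 Δ4=1001010 | 4Δ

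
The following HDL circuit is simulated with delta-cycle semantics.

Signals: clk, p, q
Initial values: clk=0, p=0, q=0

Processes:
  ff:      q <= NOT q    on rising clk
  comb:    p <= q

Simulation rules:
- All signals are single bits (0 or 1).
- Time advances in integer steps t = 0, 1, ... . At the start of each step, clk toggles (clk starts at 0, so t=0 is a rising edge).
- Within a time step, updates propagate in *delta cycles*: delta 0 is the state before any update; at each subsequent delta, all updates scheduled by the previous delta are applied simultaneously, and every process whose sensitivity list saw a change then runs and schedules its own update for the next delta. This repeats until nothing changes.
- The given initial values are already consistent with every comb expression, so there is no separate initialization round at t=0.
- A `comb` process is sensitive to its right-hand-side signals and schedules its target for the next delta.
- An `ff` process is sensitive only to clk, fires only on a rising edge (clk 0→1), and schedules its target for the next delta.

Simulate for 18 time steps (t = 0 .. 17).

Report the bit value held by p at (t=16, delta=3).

1

t0.Δ0 p=0 clk=0 q=0
t0.Δ1 p=0 clk=1 q=0
t0.Δ2 p=0 clk=1 q=1
t0.Δ3 p=1 clk=1 q=1
t1.Δ0 p=1 clk=1 q=1
t1.Δ1 p=1 clk=0 q=1
t2.Δ0 p=1 clk=0 q=1
t2.Δ1 p=1 clk=1 q=1
t2.Δ2 p=1 clk=1 q=0
t2.Δ3 p=0 clk=1 q=0
t3.Δ0 p=0 clk=1 q=0
t3.Δ1 p=0 clk=0 q=0
t4.Δ0 p=0 clk=0 q=0
t4.Δ1 p=0 clk=1 q=0
t4.Δ2 p=0 clk=1 q=1
t4.Δ3 p=1 clk=1 q=1
t5.Δ0 p=1 clk=1 q=1
t5.Δ1 p=1 clk=0 q=1
t6.Δ0 p=1 clk=0 q=1
t6.Δ1 p=1 clk=1 q=1
t6.Δ2 p=1 clk=1 q=0
t6.Δ3 p=0 clk=1 q=0
t7.Δ0 p=0 clk=1 q=0
t7.Δ1 p=0 clk=0 q=0
t8.Δ0 p=0 clk=0 q=0
t8.Δ1 p=0 clk=1 q=0
t8.Δ2 p=0 clk=1 q=1
t8.Δ3 p=1 clk=1 q=1
t9.Δ0 p=1 clk=1 q=1
t9.Δ1 p=1 clk=0 q=1
t10.Δ0 p=1 clk=0 q=1
t10.Δ1 p=1 clk=1 q=1
t10.Δ2 p=1 clk=1 q=0
t10.Δ3 p=0 clk=1 q=0
t11.Δ0 p=0 clk=1 q=0
t11.Δ1 p=0 clk=0 q=0
t12.Δ0 p=0 clk=0 q=0
t12.Δ1 p=0 clk=1 q=0
t12.Δ2 p=0 clk=1 q=1
t12.Δ3 p=1 clk=1 q=1
t13.Δ0 p=1 clk=1 q=1
t13.Δ1 p=1 clk=0 q=1
t14.Δ0 p=1 clk=0 q=1
t14.Δ1 p=1 clk=1 q=1
t14.Δ2 p=1 clk=1 q=0
t14.Δ3 p=0 clk=1 q=0
t15.Δ0 p=0 clk=1 q=0
t15.Δ1 p=0 clk=0 q=0
t16.Δ0 p=0 clk=0 q=0
t16.Δ1 p=0 clk=1 q=0
t16.Δ2 p=0 clk=1 q=1
t16.Δ3 p=1 clk=1 q=1
t17.Δ0 p=1 clk=1 q=1
t17.Δ1 p=1 clk=0 q=1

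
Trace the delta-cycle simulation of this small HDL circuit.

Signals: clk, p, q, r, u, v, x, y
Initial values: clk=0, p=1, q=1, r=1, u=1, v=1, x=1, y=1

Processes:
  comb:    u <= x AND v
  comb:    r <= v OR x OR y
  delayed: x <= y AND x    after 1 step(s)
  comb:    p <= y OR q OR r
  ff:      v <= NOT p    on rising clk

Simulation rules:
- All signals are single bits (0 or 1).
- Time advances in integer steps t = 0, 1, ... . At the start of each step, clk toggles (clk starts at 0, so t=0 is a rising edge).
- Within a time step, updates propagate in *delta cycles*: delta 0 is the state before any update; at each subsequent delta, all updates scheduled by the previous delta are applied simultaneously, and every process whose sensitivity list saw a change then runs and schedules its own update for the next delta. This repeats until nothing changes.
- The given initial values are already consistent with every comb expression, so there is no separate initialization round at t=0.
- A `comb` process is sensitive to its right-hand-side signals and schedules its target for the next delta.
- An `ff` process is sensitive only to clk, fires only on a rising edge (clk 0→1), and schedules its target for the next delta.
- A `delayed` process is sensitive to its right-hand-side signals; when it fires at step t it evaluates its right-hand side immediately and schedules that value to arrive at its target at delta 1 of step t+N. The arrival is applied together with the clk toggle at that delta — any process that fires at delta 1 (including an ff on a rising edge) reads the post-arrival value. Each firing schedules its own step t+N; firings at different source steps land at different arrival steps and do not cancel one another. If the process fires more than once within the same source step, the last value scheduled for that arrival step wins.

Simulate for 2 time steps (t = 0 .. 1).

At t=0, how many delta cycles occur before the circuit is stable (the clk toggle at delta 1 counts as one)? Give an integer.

t=0 Δ0: p=1 y=1 r=1 v=1 q=1 clk=0 x=1 u=1
  Δ1: clk:0→1
  Δ2: v:1→0
  Δ3: u:1→0
  (3Δ to stable)
t=1 Δ0: p=1 y=1 r=1 v=0 q=1 clk=1 x=1 u=0
  Δ1: clk:1→0
  (1Δ to stable)

3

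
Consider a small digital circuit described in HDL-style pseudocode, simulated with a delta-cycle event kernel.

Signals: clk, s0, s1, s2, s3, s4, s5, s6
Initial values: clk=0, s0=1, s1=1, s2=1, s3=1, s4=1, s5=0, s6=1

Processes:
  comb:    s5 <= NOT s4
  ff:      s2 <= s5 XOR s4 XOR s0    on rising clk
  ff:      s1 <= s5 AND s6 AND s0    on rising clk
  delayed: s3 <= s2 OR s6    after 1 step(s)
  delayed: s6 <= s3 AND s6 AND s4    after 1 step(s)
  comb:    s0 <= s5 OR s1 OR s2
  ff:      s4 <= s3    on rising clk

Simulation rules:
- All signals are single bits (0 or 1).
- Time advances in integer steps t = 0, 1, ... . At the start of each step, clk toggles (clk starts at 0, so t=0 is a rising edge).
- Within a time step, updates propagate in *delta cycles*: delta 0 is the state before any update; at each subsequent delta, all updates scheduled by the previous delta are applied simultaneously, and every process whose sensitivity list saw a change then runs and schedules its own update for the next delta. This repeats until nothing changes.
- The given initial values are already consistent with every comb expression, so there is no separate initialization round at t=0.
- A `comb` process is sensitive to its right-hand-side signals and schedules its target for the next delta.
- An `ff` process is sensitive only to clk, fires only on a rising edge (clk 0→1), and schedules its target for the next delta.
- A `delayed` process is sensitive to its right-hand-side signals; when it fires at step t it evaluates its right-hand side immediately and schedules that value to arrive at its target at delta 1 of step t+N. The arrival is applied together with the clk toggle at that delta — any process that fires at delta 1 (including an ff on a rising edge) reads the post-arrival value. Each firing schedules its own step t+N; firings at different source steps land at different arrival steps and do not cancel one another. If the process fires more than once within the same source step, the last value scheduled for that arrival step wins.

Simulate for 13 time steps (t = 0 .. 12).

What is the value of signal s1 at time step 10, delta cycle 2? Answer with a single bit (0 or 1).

[bits: s2,s0,s5,s6,clk,s1,s3,s4]
t=0: Δ0=11010111 Δ1=11011111 Δ2=01011011 Δ3=00011011 | 3Δ
t=1: Δ0=00011011 Δ1=00010011 | 1Δ
t=2: Δ0=00010011 Δ1=00011011 Δ2=10011011 Δ3=11011011 | 3Δ
t=3: Δ0=11011011 Δ1=11010011 | 1Δ
t=4: Δ0=11010011 Δ1=11011011 Δ2=01011011 Δ3=00011011 | 3Δ
t=5: Δ0=00011011 Δ1=00010011 | 1Δ
t=6: Δ0=00010011 Δ1=00011011 Δ2=10011011 Δ3=11011011 | 3Δ
t=7: Δ0=11011011 Δ1=11010011 | 1Δ
t=8: Δ0=11010011 Δ1=11011011 Δ2=01011011 Δ3=00011011 | 3Δ
t=9: Δ0=00011011 Δ1=00010011 | 1Δ
t=10: Δ0=00010011 Δ1=00011011 Δ2=10011011 Δ3=11011011 | 3Δ
t=11: Δ0=11011011 Δ1=11010011 | 1Δ
t=12: Δ0=11010011 Δ1=11011011 Δ2=01011011 Δ3=00011011 | 3Δ

0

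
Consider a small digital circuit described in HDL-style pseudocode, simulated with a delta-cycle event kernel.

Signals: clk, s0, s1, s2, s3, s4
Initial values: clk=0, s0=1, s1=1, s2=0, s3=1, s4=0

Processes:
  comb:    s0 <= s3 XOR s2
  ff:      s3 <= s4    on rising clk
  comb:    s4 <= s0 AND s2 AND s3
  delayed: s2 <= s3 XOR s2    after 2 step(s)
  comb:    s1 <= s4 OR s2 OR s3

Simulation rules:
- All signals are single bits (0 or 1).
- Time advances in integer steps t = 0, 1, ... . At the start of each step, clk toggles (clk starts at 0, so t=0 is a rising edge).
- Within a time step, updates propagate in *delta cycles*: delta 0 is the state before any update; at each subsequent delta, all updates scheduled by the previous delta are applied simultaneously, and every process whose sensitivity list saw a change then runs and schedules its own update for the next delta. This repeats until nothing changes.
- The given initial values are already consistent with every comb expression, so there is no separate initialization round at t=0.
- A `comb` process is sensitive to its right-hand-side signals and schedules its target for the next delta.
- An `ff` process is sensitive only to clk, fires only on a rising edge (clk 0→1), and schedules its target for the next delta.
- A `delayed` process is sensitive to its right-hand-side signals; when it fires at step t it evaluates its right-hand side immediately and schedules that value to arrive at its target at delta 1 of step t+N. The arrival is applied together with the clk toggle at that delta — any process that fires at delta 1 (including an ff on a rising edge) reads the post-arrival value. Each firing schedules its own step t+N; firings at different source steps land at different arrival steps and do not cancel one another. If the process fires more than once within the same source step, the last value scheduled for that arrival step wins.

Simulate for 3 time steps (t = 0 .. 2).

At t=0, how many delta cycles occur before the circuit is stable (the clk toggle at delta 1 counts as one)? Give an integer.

3

[bits: s0,s3,clk,s1,s2,s4]
t=0: Δ0=110100 Δ1=111100 Δ2=101100 Δ3=001000 | 3Δ
t=1: Δ0=001000 Δ1=000000 | 1Δ
t=2: Δ0=000000 Δ1=001000 | 1Δ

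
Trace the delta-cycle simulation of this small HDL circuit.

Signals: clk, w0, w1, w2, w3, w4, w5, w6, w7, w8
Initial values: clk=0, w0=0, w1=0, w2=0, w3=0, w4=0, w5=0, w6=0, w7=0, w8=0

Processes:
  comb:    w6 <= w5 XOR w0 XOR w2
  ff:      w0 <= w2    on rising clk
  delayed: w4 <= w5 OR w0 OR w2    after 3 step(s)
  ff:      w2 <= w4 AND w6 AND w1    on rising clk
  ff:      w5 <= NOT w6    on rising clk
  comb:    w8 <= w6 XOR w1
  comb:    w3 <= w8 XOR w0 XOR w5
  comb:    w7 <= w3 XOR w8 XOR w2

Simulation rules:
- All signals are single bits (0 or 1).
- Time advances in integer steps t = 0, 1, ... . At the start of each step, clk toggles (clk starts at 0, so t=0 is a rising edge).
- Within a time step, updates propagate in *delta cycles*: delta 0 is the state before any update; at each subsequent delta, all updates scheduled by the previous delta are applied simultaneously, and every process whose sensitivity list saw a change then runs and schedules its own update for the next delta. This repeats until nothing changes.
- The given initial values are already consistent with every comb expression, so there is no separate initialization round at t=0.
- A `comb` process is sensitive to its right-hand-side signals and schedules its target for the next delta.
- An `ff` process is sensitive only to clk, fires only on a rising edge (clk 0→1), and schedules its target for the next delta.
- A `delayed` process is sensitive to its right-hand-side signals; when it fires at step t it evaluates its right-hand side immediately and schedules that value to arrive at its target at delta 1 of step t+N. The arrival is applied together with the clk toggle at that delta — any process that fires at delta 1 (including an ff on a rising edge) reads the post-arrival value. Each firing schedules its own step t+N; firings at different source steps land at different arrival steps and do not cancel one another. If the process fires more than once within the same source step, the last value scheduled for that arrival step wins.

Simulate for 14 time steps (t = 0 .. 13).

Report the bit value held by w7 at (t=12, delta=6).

1

t=0 Δ0: w8=0 w6=0 clk=0 w7=0 w1=0 w5=0 w0=0 w3=0 w4=0 w2=0
  Δ1: clk:0→1
  Δ2: w5:0→1
  Δ3: w6:0→1, w3:0→1
  Δ4: w8:0→1, w7:0→1
  Δ5: w7:1→0, w3:1→0
  Δ6: w7:0→1
  (6Δ to stable)
t=1 Δ0: w8=1 w6=1 clk=1 w7=1 w1=0 w5=1 w0=0 w3=0 w4=0 w2=0
  Δ1: clk:1→0
  (1Δ to stable)
t=2 Δ0: w8=1 w6=1 clk=0 w7=1 w1=0 w5=1 w0=0 w3=0 w4=0 w2=0
  Δ1: clk:0→1
  Δ2: w5:1→0
  Δ3: w6:1→0, w3:0→1
  Δ4: w8:1→0, w7:1→0
  Δ5: w7:0→1, w3:1→0
  Δ6: w7:1→0
  (6Δ to stable)
t=3 Δ0: w8=0 w6=0 clk=1 w7=0 w1=0 w5=0 w0=0 w3=0 w4=0 w2=0
  Δ1: clk:1→0, w4:0→1
  (1Δ to stable)
t=4 Δ0: w8=0 w6=0 clk=0 w7=0 w1=0 w5=0 w0=0 w3=0 w4=1 w2=0
  Δ1: clk:0→1
  Δ2: w5:0→1
  Δ3: w6:0→1, w3:0→1
  Δ4: w8:0→1, w7:0→1
  Δ5: w7:1→0, w3:1→0
  Δ6: w7:0→1
  (6Δ to stable)
t=5 Δ0: w8=1 w6=1 clk=1 w7=1 w1=0 w5=1 w0=0 w3=0 w4=1 w2=0
  Δ1: clk:1→0, w4:1→0
  (1Δ to stable)
t=6 Δ0: w8=1 w6=1 clk=0 w7=1 w1=0 w5=1 w0=0 w3=0 w4=0 w2=0
  Δ1: clk:0→1
  Δ2: w5:1→0
  Δ3: w6:1→0, w3:0→1
  Δ4: w8:1→0, w7:1→0
  Δ5: w7:0→1, w3:1→0
  Δ6: w7:1→0
  (6Δ to stable)
t=7 Δ0: w8=0 w6=0 clk=1 w7=0 w1=0 w5=0 w0=0 w3=0 w4=0 w2=0
  Δ1: clk:1→0, w4:0→1
  (1Δ to stable)
t=8 Δ0: w8=0 w6=0 clk=0 w7=0 w1=0 w5=0 w0=0 w3=0 w4=1 w2=0
  Δ1: clk:0→1
  Δ2: w5:0→1
  Δ3: w6:0→1, w3:0→1
  Δ4: w8:0→1, w7:0→1
  Δ5: w7:1→0, w3:1→0
  Δ6: w7:0→1
  (6Δ to stable)
t=9 Δ0: w8=1 w6=1 clk=1 w7=1 w1=0 w5=1 w0=0 w3=0 w4=1 w2=0
  Δ1: clk:1→0, w4:1→0
  (1Δ to stable)
t=10 Δ0: w8=1 w6=1 clk=0 w7=1 w1=0 w5=1 w0=0 w3=0 w4=0 w2=0
  Δ1: clk:0→1
  Δ2: w5:1→0
  Δ3: w6:1→0, w3:0→1
  Δ4: w8:1→0, w7:1→0
  Δ5: w7:0→1, w3:1→0
  Δ6: w7:1→0
  (6Δ to stable)
t=11 Δ0: w8=0 w6=0 clk=1 w7=0 w1=0 w5=0 w0=0 w3=0 w4=0 w2=0
  Δ1: clk:1→0, w4:0→1
  (1Δ to stable)
t=12 Δ0: w8=0 w6=0 clk=0 w7=0 w1=0 w5=0 w0=0 w3=0 w4=1 w2=0
  Δ1: clk:0→1
  Δ2: w5:0→1
  Δ3: w6:0→1, w3:0→1
  Δ4: w8:0→1, w7:0→1
  Δ5: w7:1→0, w3:1→0
  Δ6: w7:0→1
  (6Δ to stable)
t=13 Δ0: w8=1 w6=1 clk=1 w7=1 w1=0 w5=1 w0=0 w3=0 w4=1 w2=0
  Δ1: clk:1→0, w4:1→0
  (1Δ to stable)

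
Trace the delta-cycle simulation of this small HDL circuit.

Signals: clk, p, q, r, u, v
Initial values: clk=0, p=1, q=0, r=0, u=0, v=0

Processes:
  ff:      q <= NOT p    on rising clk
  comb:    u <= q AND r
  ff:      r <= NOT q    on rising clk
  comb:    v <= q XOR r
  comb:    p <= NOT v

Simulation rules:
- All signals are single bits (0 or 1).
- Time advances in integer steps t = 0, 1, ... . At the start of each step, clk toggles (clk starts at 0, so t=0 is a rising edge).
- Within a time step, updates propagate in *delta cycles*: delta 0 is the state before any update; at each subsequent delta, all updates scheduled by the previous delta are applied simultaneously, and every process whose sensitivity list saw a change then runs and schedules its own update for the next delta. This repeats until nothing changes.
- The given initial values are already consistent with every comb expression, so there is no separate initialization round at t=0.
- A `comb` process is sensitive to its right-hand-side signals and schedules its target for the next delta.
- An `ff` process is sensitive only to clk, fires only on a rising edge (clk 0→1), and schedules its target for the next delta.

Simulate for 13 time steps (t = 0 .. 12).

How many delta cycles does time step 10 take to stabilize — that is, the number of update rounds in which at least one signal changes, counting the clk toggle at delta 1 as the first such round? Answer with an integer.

3

[bits: r,u,clk,v,q,p]
t=0: Δ0=000001 Δ1=001001 Δ2=101001 Δ3=101101 Δ4=101100 | 4Δ
t=1: Δ0=101100 Δ1=100100 | 1Δ
t=2: Δ0=100100 Δ1=101100 Δ2=101110 Δ3=111010 Δ4=111011 | 4Δ
t=3: Δ0=111011 Δ1=110011 | 1Δ
t=4: Δ0=110011 Δ1=111011 Δ2=011001 Δ3=001001 | 3Δ
t=5: Δ0=001001 Δ1=000001 | 1Δ
t=6: Δ0=000001 Δ1=001001 Δ2=101001 Δ3=101101 Δ4=101100 | 4Δ
t=7: Δ0=101100 Δ1=100100 | 1Δ
t=8: Δ0=100100 Δ1=101100 Δ2=101110 Δ3=111010 Δ4=111011 | 4Δ
t=9: Δ0=111011 Δ1=110011 | 1Δ
t=10: Δ0=110011 Δ1=111011 Δ2=011001 Δ3=001001 | 3Δ
t=11: Δ0=001001 Δ1=000001 | 1Δ
t=12: Δ0=000001 Δ1=001001 Δ2=101001 Δ3=101101 Δ4=101100 | 4Δ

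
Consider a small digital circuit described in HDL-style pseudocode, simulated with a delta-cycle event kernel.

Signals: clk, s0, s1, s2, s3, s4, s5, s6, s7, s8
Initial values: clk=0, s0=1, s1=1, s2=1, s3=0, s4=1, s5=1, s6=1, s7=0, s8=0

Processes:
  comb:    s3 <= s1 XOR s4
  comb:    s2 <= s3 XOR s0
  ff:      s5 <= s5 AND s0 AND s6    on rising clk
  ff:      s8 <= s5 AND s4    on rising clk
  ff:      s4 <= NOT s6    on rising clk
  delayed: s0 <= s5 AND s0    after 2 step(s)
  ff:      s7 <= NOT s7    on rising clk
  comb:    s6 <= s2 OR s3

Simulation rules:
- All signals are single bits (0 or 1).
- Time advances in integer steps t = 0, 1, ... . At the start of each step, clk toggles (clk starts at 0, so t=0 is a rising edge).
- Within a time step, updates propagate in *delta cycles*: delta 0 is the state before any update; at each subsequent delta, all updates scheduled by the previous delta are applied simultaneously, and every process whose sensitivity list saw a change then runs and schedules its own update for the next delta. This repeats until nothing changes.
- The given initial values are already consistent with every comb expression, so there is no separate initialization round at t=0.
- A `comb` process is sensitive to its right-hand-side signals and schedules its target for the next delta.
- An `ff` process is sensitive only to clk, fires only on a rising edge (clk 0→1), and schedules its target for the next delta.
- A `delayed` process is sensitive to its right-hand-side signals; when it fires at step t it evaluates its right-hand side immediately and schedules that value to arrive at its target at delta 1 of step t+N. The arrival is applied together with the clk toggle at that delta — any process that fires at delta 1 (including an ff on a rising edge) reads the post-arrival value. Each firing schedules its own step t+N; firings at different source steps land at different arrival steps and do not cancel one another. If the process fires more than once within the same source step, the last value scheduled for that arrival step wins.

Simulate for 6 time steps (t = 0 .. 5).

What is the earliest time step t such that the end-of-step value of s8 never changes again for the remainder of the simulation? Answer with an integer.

t0.Δ0 s8=0 s4=1 s1=1 s2=1 s0=1 s6=1 s5=1 s7=0 clk=0 s3=0
t0.Δ1 s8=0 s4=1 s1=1 s2=1 s0=1 s6=1 s5=1 s7=0 clk=1 s3=0
t0.Δ2 s8=1 s4=0 s1=1 s2=1 s0=1 s6=1 s5=1 s7=1 clk=1 s3=0
t0.Δ3 s8=1 s4=0 s1=1 s2=1 s0=1 s6=1 s5=1 s7=1 clk=1 s3=1
t0.Δ4 s8=1 s4=0 s1=1 s2=0 s0=1 s6=1 s5=1 s7=1 clk=1 s3=1
t1.Δ0 s8=1 s4=0 s1=1 s2=0 s0=1 s6=1 s5=1 s7=1 clk=1 s3=1
t1.Δ1 s8=1 s4=0 s1=1 s2=0 s0=1 s6=1 s5=1 s7=1 clk=0 s3=1
t2.Δ0 s8=1 s4=0 s1=1 s2=0 s0=1 s6=1 s5=1 s7=1 clk=0 s3=1
t2.Δ1 s8=1 s4=0 s1=1 s2=0 s0=1 s6=1 s5=1 s7=1 clk=1 s3=1
t2.Δ2 s8=0 s4=0 s1=1 s2=0 s0=1 s6=1 s5=1 s7=0 clk=1 s3=1
t3.Δ0 s8=0 s4=0 s1=1 s2=0 s0=1 s6=1 s5=1 s7=0 clk=1 s3=1
t3.Δ1 s8=0 s4=0 s1=1 s2=0 s0=1 s6=1 s5=1 s7=0 clk=0 s3=1
t4.Δ0 s8=0 s4=0 s1=1 s2=0 s0=1 s6=1 s5=1 s7=0 clk=0 s3=1
t4.Δ1 s8=0 s4=0 s1=1 s2=0 s0=1 s6=1 s5=1 s7=0 clk=1 s3=1
t4.Δ2 s8=0 s4=0 s1=1 s2=0 s0=1 s6=1 s5=1 s7=1 clk=1 s3=1
t5.Δ0 s8=0 s4=0 s1=1 s2=0 s0=1 s6=1 s5=1 s7=1 clk=1 s3=1
t5.Δ1 s8=0 s4=0 s1=1 s2=0 s0=1 s6=1 s5=1 s7=1 clk=0 s3=1

2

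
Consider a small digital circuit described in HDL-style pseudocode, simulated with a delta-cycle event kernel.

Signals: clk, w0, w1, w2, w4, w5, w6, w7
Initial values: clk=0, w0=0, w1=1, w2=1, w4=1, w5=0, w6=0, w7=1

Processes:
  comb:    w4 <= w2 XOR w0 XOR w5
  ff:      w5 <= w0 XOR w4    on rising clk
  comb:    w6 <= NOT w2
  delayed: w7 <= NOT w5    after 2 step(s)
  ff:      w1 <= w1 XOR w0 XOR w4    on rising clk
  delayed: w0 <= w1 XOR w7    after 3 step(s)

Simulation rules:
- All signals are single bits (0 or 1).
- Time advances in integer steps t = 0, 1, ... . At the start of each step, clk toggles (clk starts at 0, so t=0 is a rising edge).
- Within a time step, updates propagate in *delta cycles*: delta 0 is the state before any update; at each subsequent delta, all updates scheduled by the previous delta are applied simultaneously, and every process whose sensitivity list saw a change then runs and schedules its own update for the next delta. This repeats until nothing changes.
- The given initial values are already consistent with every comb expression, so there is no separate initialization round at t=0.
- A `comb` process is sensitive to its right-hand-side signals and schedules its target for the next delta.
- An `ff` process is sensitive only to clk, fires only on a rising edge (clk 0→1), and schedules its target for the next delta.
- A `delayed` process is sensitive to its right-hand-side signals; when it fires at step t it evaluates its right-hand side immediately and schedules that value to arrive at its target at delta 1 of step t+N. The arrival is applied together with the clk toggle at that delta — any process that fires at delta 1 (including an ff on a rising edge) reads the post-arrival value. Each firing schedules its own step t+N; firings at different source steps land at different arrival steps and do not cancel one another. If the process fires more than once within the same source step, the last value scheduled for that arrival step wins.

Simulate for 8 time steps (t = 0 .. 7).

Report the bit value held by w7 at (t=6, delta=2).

t0.Δ0 w5=0 w2=1 clk=0 w7=1 w6=0 w0=0 w4=1 w1=1
t0.Δ1 w5=0 w2=1 clk=1 w7=1 w6=0 w0=0 w4=1 w1=1
t0.Δ2 w5=1 w2=1 clk=1 w7=1 w6=0 w0=0 w4=1 w1=0
t0.Δ3 w5=1 w2=1 clk=1 w7=1 w6=0 w0=0 w4=0 w1=0
t1.Δ0 w5=1 w2=1 clk=1 w7=1 w6=0 w0=0 w4=0 w1=0
t1.Δ1 w5=1 w2=1 clk=0 w7=1 w6=0 w0=0 w4=0 w1=0
t2.Δ0 w5=1 w2=1 clk=0 w7=1 w6=0 w0=0 w4=0 w1=0
t2.Δ1 w5=1 w2=1 clk=1 w7=0 w6=0 w0=0 w4=0 w1=0
t2.Δ2 w5=0 w2=1 clk=1 w7=0 w6=0 w0=0 w4=0 w1=0
t2.Δ3 w5=0 w2=1 clk=1 w7=0 w6=0 w0=0 w4=1 w1=0
t3.Δ0 w5=0 w2=1 clk=1 w7=0 w6=0 w0=0 w4=1 w1=0
t3.Δ1 w5=0 w2=1 clk=0 w7=0 w6=0 w0=1 w4=1 w1=0
t3.Δ2 w5=0 w2=1 clk=0 w7=0 w6=0 w0=1 w4=0 w1=0
t4.Δ0 w5=0 w2=1 clk=0 w7=0 w6=0 w0=1 w4=0 w1=0
t4.Δ1 w5=0 w2=1 clk=1 w7=1 w6=0 w0=1 w4=0 w1=0
t4.Δ2 w5=1 w2=1 clk=1 w7=1 w6=0 w0=1 w4=0 w1=1
t4.Δ3 w5=1 w2=1 clk=1 w7=1 w6=0 w0=1 w4=1 w1=1
t5.Δ0 w5=1 w2=1 clk=1 w7=1 w6=0 w0=1 w4=1 w1=1
t5.Δ1 w5=1 w2=1 clk=0 w7=1 w6=0 w0=0 w4=1 w1=1
t5.Δ2 w5=1 w2=1 clk=0 w7=1 w6=0 w0=0 w4=0 w1=1
t6.Δ0 w5=1 w2=1 clk=0 w7=1 w6=0 w0=0 w4=0 w1=1
t6.Δ1 w5=1 w2=1 clk=1 w7=0 w6=0 w0=0 w4=0 w1=1
t6.Δ2 w5=0 w2=1 clk=1 w7=0 w6=0 w0=0 w4=0 w1=1
t6.Δ3 w5=0 w2=1 clk=1 w7=0 w6=0 w0=0 w4=1 w1=1
t7.Δ0 w5=0 w2=1 clk=1 w7=0 w6=0 w0=0 w4=1 w1=1
t7.Δ1 w5=0 w2=1 clk=0 w7=0 w6=0 w0=0 w4=1 w1=1

0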